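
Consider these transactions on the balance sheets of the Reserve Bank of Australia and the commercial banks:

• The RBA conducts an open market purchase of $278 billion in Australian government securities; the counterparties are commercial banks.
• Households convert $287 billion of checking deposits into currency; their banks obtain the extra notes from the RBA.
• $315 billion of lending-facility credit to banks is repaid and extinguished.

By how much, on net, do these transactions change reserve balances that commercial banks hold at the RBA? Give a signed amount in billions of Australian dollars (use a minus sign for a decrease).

RBA balance sheet:
  Assets:      Securities +$278B, Loans to banks −$315B
  Liabilities: Bank reserves −$324B, Currency in circulation +$287B
Commercial banking system:
  Assets:      Reserves at CB −$324B, Securities −$278B
  Liabilities: Checkable deposits −$287B, Borrowings from CB −$315B
So the change in reserve balances that commercial banks hold at the RBA is -$324 billion.

-$324 billion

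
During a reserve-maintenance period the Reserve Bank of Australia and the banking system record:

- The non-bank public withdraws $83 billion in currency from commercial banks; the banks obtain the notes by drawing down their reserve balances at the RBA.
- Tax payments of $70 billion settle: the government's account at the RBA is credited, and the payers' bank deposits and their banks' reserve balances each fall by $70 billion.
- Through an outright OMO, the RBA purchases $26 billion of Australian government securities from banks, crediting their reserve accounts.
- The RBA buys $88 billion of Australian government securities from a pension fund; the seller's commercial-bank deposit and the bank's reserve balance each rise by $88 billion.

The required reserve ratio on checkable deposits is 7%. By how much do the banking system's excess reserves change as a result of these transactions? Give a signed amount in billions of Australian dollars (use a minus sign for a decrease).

-$34.45 billion

Currency withdrawal $83 billion: reserves −$83B, deposits −$83B.
Government account inflow $70 billion: reserves −$70B, deposits −$70B.
OMO purchase (from banks) $26 billion: reserves +$26B, deposits 0.
Asset purchase (from non-banks) $88 billion: reserves +$88B, deposits +$88B.
Totals: Δreserves = −$39B, Δdeposits = −$65B.
Δrequired reserves = 7% × −$65B = −$4.55B.
Δexcess reserves = Δreserves − Δrequired = −$39B − (−$4.55B) = -$34.45 billion.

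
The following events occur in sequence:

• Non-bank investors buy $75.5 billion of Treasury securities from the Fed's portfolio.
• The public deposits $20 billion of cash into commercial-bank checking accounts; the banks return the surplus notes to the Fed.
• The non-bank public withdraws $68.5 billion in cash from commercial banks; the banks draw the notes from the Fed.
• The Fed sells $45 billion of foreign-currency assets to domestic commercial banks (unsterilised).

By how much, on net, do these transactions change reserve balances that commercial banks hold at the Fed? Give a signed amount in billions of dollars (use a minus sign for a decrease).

-$169 billion

Asset sale (to non-banks) $75.5 billion: the non-bank buyers' banks settle from reserves → −$75.5B.
Currency deposit $20 billion: returned notes are swapped for reserve credit → +$20B.
Currency withdrawal $68.5 billion: banks swap reserves for currency → −$68.5B.
FX sale $45 billion: the buying banks pay out of their reserve balances → −$45B.
Net: −75.5 + 20 − 68.5 − 45 = -$169 billion.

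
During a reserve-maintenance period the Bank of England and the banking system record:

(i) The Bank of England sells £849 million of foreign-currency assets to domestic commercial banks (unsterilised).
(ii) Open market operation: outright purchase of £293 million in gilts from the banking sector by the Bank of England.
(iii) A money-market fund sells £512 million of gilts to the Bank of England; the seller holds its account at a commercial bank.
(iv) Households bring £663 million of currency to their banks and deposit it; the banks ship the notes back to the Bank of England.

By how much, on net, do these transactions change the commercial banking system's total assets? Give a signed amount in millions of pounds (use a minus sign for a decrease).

+£1175 million

Bank of England balance sheet:
  Assets:      Securities +£805M, Foreign assets −£849M
  Liabilities: Bank reserves +£619M, Currency in circulation −£663M
Commercial banking system:
  Assets:      Reserves at CB +£619M, Securities −£293M, Foreign assets +£849M
  Liabilities: Checkable deposits +£1175M
Change in total bank assets = +£1175 million.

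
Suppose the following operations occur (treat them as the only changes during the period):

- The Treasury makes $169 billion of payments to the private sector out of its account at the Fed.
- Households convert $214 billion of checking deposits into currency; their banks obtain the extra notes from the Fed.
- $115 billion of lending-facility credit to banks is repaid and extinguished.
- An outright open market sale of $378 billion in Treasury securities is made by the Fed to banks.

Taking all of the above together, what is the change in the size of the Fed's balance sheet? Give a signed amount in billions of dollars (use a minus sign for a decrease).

-$493 billion

Government spending $169 billion: only the composition of liabilities changes → 0.
Currency withdrawal $214 billion: only the composition of liabilities changes → 0.
Discount-window repayment $115 billion: a Fed asset is shed → −$115B.
OMO sale (to banks) $378 billion: a Fed asset is shed → −$378B.
Net: 0 + 0 − 115 − 378 = -$493 billion.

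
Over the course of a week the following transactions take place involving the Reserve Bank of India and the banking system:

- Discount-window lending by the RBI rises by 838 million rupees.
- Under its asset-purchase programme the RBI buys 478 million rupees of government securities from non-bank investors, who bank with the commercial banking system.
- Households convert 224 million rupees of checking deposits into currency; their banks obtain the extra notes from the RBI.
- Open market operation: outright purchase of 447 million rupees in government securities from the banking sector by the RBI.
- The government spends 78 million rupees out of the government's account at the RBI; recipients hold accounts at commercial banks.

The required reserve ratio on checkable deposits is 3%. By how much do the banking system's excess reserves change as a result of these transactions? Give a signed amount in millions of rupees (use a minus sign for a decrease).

+1607.04 million

Discount-window loan 838 million rupees: reserves +838M, deposits 0.
Asset purchase (from non-banks) 478 million rupees: reserves +478M, deposits +478M.
Currency withdrawal 224 million rupees: reserves −224M, deposits −224M.
OMO purchase (from banks) 447 million rupees: reserves +447M, deposits 0.
Government spending 78 million rupees: reserves +78M, deposits +78M.
Totals: Δreserves = +1617M, Δdeposits = +332M.
Δrequired reserves = 3% × +332M = +9.96M.
Δexcess reserves = Δreserves − Δrequired = +1617M − (+9.96M) = +1607.04 million.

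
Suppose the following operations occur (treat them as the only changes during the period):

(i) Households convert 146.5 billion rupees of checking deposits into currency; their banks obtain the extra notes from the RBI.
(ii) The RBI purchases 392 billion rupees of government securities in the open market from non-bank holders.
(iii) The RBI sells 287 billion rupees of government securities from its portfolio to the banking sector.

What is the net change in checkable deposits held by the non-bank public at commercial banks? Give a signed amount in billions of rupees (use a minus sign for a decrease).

+245.5 billion

RBI balance sheet:
  Assets:      Securities +105B
  Liabilities: Bank reserves −41.5B, Currency in circulation +146.5B
Commercial banking system:
  Assets:      Reserves at CB −41.5B, Securities +287B
  Liabilities: Checkable deposits +245.5B
So the change in checkable deposits held by the non-bank public at commercial banks is +245.5 billion.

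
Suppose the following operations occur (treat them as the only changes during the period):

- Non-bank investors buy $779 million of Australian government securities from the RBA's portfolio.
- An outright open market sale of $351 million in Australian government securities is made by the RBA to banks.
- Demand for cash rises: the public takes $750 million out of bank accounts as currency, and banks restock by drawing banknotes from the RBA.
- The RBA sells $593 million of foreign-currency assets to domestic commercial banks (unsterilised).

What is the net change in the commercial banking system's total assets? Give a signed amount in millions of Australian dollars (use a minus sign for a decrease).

-$1529 million

RBA balance sheet:
  Assets:      Securities −$1130M, Foreign assets −$593M
  Liabilities: Bank reserves −$2473M, Currency in circulation +$750M
Commercial banking system:
  Assets:      Reserves at CB −$2473M, Securities +$351M, Foreign assets +$593M
  Liabilities: Checkable deposits −$1529M
Change in total bank assets = -$1529 million.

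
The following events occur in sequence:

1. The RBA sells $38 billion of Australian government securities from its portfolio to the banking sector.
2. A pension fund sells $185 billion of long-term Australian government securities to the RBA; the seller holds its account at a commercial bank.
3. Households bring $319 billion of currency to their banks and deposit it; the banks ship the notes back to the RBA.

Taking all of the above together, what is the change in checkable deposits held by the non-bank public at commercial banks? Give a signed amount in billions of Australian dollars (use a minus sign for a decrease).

+$504 billion

RBA balance sheet:
  Assets:      Securities +$147B
  Liabilities: Bank reserves +$466B, Currency in circulation −$319B
Commercial banking system:
  Assets:      Reserves at CB +$466B, Securities +$38B
  Liabilities: Checkable deposits +$504B
So the change in checkable deposits held by the non-bank public at commercial banks is +$504 billion.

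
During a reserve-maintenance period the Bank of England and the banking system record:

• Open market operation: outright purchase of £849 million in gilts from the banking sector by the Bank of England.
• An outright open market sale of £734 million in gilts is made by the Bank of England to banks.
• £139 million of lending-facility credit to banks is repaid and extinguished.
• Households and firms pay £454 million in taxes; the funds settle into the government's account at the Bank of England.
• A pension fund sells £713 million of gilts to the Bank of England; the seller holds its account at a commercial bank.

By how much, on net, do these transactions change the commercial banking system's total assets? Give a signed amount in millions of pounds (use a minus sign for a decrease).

OMO purchase (from banks) £849 million: just an asset swap on bank balance sheets → 0.
OMO sale (to banks) £734 million: just an asset swap on bank balance sheets → 0.
Discount-window repayment £139 million: bank balance sheets shrink → −£139M.
Government account inflow £454 million: bank balance sheets shrink → −£454M.
Asset purchase (from non-banks) £713 million: bank balance sheets expand → +£713M.
Net: 0 + 0 − 139 − 454 + 713 = +£120 million.

+£120 million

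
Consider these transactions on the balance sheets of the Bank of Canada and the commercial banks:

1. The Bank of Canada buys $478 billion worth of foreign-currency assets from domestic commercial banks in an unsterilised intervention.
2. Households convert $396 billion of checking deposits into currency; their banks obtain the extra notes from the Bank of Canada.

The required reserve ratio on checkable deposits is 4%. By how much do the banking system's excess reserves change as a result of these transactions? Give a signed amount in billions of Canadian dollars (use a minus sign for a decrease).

FX purchase $478 billion: reserves +$478B, deposits 0.
Currency withdrawal $396 billion: reserves −$396B, deposits −$396B.
Totals: Δreserves = +$82B, Δdeposits = −$396B.
Δrequired reserves = 4% × −$396B = −$15.84B.
Δexcess reserves = Δreserves − Δrequired = +$82B − (−$15.84B) = +$97.84 billion.

+$97.84 billion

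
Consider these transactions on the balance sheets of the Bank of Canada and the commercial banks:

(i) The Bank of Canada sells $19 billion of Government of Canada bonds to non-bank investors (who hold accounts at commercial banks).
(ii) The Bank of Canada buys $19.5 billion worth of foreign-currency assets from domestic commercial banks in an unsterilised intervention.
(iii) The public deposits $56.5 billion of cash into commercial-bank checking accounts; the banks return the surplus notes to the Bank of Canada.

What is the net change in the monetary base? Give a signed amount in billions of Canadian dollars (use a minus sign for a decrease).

+$0.5 billion

Asset sale (to non-banks) $19 billion: Bank of Canada balance sheet contracts → −$19B.
FX purchase $19.5 billion: Bank of Canada balance sheet expands → +$19.5B.
Currency deposit $56.5 billion: just a shift between currency and reserves — both are base money → 0.
Net: −19 + 19.5 + 0 = +$0.5 billion.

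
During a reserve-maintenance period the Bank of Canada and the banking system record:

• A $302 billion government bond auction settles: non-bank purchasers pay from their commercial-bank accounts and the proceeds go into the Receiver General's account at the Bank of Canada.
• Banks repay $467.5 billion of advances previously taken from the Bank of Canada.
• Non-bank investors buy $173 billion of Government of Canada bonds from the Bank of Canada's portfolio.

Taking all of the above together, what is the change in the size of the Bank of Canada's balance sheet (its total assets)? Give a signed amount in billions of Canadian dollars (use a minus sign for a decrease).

Government account inflow $302 billion: only the composition of liabilities changes → 0.
Discount-window repayment $467.5 billion: a Bank of Canada asset is shed → −$467.5B.
Asset sale (to non-banks) $173 billion: a Bank of Canada asset is shed → −$173B.
Net: 0 − 467.5 − 173 = -$640.5 billion.

-$640.5 billion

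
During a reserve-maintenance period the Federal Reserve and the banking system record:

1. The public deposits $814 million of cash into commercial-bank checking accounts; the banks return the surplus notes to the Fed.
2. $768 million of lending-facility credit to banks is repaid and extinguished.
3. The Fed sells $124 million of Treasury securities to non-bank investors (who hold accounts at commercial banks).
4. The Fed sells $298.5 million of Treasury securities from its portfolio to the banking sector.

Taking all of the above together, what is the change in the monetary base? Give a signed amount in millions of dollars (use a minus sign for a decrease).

-$1190.5 million

Currency deposit $814 million: just a shift between currency and reserves — both are base money → 0.
Discount-window repayment $768 million: Fed balance sheet contracts → −$768M.
Asset sale (to non-banks) $124 million: Fed balance sheet contracts → −$124M.
OMO sale (to banks) $298.5 million: Fed balance sheet contracts → −$298.5M.
Net: 0 − 768 − 124 − 298.5 = -$1190.5 million.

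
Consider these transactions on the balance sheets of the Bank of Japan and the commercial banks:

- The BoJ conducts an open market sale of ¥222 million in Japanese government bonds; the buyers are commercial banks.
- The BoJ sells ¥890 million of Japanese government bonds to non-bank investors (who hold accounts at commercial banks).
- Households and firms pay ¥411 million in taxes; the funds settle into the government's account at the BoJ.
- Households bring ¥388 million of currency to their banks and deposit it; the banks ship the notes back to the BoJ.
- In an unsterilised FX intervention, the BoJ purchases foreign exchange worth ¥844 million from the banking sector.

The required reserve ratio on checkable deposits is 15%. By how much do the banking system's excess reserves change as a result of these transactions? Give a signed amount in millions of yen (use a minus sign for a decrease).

-¥154.05 million

OMO sale (to banks) ¥222 million: reserves −¥222M, deposits 0.
Asset sale (to non-banks) ¥890 million: reserves −¥890M, deposits −¥890M.
Government account inflow ¥411 million: reserves −¥411M, deposits −¥411M.
Currency deposit ¥388 million: reserves +¥388M, deposits +¥388M.
FX purchase ¥844 million: reserves +¥844M, deposits 0.
Totals: Δreserves = −¥291M, Δdeposits = −¥913M.
Δrequired reserves = 15% × −¥913M = −¥136.95M.
Δexcess reserves = Δreserves − Δrequired = −¥291M − (−¥136.95M) = -¥154.05 million.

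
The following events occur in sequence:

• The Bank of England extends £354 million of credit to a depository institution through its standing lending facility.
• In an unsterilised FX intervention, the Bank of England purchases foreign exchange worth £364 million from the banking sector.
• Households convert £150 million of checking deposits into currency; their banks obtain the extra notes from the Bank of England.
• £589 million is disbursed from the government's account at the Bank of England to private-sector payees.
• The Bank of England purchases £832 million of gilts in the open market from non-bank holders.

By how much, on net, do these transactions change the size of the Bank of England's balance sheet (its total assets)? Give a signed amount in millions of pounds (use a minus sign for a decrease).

Bank of England balance sheet:
  Assets:      Securities +£832M, Loans to banks +£354M, Foreign assets +£364M
  Liabilities: Bank reserves +£1989M, Currency in circulation +£150M, Government deposits −£589M
Commercial banking system:
  Assets:      Reserves at CB +£1989M, Foreign assets −£364M
  Liabilities: Checkable deposits +£1271M, Borrowings from CB +£354M
Change in total Bank of England assets = +£1550 million.

+£1550 million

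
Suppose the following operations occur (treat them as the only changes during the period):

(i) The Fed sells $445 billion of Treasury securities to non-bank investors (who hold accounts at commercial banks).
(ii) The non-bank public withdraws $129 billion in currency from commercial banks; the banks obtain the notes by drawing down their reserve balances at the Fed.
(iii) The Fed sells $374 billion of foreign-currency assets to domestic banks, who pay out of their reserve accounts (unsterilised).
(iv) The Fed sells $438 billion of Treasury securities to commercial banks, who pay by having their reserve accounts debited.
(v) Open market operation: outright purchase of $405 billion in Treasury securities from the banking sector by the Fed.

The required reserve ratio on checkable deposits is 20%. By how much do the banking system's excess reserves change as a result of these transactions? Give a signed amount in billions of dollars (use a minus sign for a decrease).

Asset sale (to non-banks) $445 billion: reserves −$445B, deposits −$445B.
Currency withdrawal $129 billion: reserves −$129B, deposits −$129B.
FX sale $374 billion: reserves −$374B, deposits 0.
OMO sale (to banks) $438 billion: reserves −$438B, deposits 0.
OMO purchase (from banks) $405 billion: reserves +$405B, deposits 0.
Totals: Δreserves = −$981B, Δdeposits = −$574B.
Δrequired reserves = 20% × −$574B = −$114.8B.
Δexcess reserves = Δreserves − Δrequired = −$981B − (−$114.8B) = -$866.2 billion.

-$866.2 billion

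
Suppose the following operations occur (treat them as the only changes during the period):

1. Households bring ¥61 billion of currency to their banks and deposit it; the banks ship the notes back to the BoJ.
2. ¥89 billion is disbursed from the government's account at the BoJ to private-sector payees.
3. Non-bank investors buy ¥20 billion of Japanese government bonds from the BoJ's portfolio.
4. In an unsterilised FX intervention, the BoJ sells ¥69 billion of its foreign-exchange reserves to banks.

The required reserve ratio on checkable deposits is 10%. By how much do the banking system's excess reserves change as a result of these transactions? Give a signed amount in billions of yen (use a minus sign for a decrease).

Currency deposit ¥61 billion: reserves +¥61B, deposits +¥61B.
Government spending ¥89 billion: reserves +¥89B, deposits +¥89B.
Asset sale (to non-banks) ¥20 billion: reserves −¥20B, deposits −¥20B.
FX sale ¥69 billion: reserves −¥69B, deposits 0.
Totals: Δreserves = +¥61B, Δdeposits = +¥130B.
Δrequired reserves = 10% × +¥130B = +¥13B.
Δexcess reserves = Δreserves − Δrequired = +¥61B − (+¥13B) = +¥48 billion.

+¥48 billion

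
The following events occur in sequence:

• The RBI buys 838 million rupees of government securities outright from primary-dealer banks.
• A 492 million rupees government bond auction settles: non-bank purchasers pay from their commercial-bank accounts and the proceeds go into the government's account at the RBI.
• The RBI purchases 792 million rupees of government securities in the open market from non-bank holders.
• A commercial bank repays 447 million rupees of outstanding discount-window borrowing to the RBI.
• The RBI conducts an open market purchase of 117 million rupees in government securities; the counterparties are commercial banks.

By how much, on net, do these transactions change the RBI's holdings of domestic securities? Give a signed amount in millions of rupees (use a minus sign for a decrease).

RBI balance sheet:
  Assets:      Securities +1747M, Loans to banks −447M
  Liabilities: Bank reserves +808M, Government deposits +492M
So the change in the RBI's holdings of domestic securities is +1747 million.

+1747 million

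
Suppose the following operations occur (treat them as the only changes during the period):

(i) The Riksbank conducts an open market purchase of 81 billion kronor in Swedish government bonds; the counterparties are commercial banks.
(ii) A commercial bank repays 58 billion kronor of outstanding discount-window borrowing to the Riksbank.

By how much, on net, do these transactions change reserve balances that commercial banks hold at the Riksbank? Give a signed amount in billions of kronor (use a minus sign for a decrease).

+23 billion

OMO purchase (from banks) 81 billion kronor: the Riksbank pays by crediting reserve accounts → +81B.
Discount-window repayment 58 billion kronor: repayment is debited from reserves → −58B.
Net: 81 − 58 = +23 billion.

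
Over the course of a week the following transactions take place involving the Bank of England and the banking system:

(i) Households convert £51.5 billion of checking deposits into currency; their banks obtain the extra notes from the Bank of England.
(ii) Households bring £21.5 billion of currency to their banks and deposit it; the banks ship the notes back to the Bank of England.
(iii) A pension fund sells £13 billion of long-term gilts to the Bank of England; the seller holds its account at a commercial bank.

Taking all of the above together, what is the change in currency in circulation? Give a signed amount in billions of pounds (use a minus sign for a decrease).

Currency withdrawal £51.5 billion: notes leave the central bank → +£51.5B.
Currency deposit £21.5 billion: notes return to the central bank → −£21.5B.
Asset purchase (from non-banks) £13 billion: no currency enters or leaves circulation → 0.
Net: 51.5 − 21.5 + 0 = +£30 billion.

+£30 billion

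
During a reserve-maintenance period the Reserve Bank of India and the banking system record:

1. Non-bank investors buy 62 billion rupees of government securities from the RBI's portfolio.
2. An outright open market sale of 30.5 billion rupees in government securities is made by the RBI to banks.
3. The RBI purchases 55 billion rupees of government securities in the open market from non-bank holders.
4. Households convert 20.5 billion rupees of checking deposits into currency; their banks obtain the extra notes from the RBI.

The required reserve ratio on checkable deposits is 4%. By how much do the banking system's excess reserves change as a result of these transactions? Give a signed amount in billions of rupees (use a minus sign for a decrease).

Asset sale (to non-banks) 62 billion rupees: reserves −62B, deposits −62B.
OMO sale (to banks) 30.5 billion rupees: reserves −30.5B, deposits 0.
Asset purchase (from non-banks) 55 billion rupees: reserves +55B, deposits +55B.
Currency withdrawal 20.5 billion rupees: reserves −20.5B, deposits −20.5B.
Totals: Δreserves = −58B, Δdeposits = −27.5B.
Δrequired reserves = 4% × −27.5B = −1.1B.
Δexcess reserves = Δreserves − Δrequired = −58B − (−1.1B) = -56.9 billion.

-56.9 billion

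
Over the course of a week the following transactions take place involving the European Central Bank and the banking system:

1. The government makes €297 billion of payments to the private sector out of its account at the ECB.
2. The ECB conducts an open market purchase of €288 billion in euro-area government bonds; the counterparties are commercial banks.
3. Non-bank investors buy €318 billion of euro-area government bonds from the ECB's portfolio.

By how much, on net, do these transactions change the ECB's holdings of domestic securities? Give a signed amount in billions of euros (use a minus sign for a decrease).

-€30 billion

Government spending €297 billion: the ECB's securities portfolio is untouched → 0.
OMO purchase (from banks) €288 billion: securities added to the ECB's portfolio → +€288B.
Asset sale (to non-banks) €318 billion: securities removed from the ECB's portfolio → −€318B.
Net: 0 + 288 − 318 = -€30 billion.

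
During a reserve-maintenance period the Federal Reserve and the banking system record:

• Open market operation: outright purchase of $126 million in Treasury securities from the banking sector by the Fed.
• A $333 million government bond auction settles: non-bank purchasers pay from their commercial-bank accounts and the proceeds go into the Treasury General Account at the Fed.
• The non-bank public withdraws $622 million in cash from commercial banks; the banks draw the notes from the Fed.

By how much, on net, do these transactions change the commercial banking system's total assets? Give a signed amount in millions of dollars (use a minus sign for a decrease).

-$955 million

OMO purchase (from banks) $126 million: just an asset swap on bank balance sheets → 0.
Government account inflow $333 million: bank balance sheets shrink → −$333M.
Currency withdrawal $622 million: bank balance sheets shrink → −$622M.
Net: 0 − 333 − 622 = -$955 million.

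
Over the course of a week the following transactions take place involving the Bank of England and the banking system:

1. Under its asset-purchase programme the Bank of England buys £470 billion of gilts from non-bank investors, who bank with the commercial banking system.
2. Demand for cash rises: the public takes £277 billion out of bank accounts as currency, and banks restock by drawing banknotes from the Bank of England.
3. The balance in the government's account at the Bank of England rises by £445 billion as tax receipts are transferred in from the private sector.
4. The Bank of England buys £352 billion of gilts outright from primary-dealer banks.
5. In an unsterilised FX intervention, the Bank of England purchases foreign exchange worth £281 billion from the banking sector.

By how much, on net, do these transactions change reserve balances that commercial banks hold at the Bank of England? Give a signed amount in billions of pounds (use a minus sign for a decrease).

Asset purchase (from non-banks) £470 billion: the Bank of England pays by crediting reserve accounts → +£470B.
Currency withdrawal £277 billion: banks swap reserves for currency → −£277B.
Government account inflow £445 billion: funds move from bank reserves into the government account → −£445B.
OMO purchase (from banks) £352 billion: the Bank of England pays by crediting reserve accounts → +£352B.
FX purchase £281 billion: the Bank of England pays by crediting reserve accounts → +£281B.
Net: 470 − 277 − 445 + 352 + 281 = +£381 billion.

+£381 billion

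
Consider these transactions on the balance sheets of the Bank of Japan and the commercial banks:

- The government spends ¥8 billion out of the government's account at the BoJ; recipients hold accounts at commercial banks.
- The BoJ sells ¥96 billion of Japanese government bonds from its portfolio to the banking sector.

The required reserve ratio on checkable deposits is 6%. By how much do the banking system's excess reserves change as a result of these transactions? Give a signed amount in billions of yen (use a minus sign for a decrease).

Government spending ¥8 billion: reserves +¥8B, deposits +¥8B.
OMO sale (to banks) ¥96 billion: reserves −¥96B, deposits 0.
Totals: Δreserves = −¥88B, Δdeposits = +¥8B.
Δrequired reserves = 6% × +¥8B = +¥0.48B.
Δexcess reserves = Δreserves − Δrequired = −¥88B − (+¥0.48B) = -¥88.48 billion.

-¥88.48 billion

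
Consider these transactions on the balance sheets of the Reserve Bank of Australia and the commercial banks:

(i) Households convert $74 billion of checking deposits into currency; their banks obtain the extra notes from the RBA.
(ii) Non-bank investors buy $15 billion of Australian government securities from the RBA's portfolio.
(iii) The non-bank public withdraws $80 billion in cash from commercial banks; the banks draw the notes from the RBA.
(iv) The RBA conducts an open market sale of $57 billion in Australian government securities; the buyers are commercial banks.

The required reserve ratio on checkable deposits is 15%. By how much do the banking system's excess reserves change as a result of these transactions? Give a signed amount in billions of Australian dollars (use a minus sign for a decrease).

Currency withdrawal $74 billion: reserves −$74B, deposits −$74B.
Asset sale (to non-banks) $15 billion: reserves −$15B, deposits −$15B.
Currency withdrawal $80 billion: reserves −$80B, deposits −$80B.
OMO sale (to banks) $57 billion: reserves −$57B, deposits 0.
Totals: Δreserves = −$226B, Δdeposits = −$169B.
Δrequired reserves = 15% × −$169B = −$25.35B.
Δexcess reserves = Δreserves − Δrequired = −$226B − (−$25.35B) = -$200.65 billion.

-$200.65 billion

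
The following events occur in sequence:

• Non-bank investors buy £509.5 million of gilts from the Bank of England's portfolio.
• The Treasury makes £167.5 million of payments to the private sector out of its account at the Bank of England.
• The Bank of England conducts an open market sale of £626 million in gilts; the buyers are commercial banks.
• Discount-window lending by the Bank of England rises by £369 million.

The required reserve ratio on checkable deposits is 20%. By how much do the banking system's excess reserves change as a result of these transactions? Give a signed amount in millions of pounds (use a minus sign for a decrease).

-£530.6 million

Asset sale (to non-banks) £509.5 million: reserves −£509.5M, deposits −£509.5M.
Government spending £167.5 million: reserves +£167.5M, deposits +£167.5M.
OMO sale (to banks) £626 million: reserves −£626M, deposits 0.
Discount-window loan £369 million: reserves +£369M, deposits 0.
Totals: Δreserves = −£599M, Δdeposits = −£342M.
Δrequired reserves = 20% × −£342M = −£68.4M.
Δexcess reserves = Δreserves − Δrequired = −£599M − (−£68.4M) = -£530.6 million.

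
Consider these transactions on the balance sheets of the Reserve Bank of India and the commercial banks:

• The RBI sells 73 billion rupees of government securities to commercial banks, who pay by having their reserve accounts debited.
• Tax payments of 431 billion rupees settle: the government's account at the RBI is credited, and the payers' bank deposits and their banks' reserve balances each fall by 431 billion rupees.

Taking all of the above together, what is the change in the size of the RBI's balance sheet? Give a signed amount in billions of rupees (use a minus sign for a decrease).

RBI balance sheet:
  Assets:      Securities −73B
  Liabilities: Bank reserves −504B, Government deposits +431B
Commercial banking system:
  Assets:      Reserves at CB −504B, Securities +73B
  Liabilities: Checkable deposits −431B
Change in total RBI assets = -73 billion.

-73 billion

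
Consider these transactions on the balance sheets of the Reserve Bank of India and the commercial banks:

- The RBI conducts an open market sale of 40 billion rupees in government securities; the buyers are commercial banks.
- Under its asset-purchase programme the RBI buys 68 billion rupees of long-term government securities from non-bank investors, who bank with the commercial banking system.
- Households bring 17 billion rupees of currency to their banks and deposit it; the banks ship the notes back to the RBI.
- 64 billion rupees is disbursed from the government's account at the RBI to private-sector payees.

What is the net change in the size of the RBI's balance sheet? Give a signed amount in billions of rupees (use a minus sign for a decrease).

+28 billion

RBI balance sheet:
  Assets:      Securities +28B
  Liabilities: Bank reserves +109B, Currency in circulation −17B, Government deposits −64B
Commercial banking system:
  Assets:      Reserves at CB +109B, Securities +40B
  Liabilities: Checkable deposits +149B
Change in total RBI assets = +28 billion.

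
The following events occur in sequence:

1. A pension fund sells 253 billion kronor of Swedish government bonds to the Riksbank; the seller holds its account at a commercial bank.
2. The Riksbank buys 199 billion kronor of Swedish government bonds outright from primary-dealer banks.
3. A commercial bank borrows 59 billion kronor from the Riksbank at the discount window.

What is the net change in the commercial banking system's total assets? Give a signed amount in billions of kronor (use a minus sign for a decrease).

Asset purchase (from non-banks) 253 billion kronor: bank balance sheets expand → +253B.
OMO purchase (from banks) 199 billion kronor: just an asset swap on bank balance sheets → 0.
Discount-window loan 59 billion kronor: bank balance sheets expand → +59B.
Net: 253 + 0 + 59 = +312 billion.

+312 billion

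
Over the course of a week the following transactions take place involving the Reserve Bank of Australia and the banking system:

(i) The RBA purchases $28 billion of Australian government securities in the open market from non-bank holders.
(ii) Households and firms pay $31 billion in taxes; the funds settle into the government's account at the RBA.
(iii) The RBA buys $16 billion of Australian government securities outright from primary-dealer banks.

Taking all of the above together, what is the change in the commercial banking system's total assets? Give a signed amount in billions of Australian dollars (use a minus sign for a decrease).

RBA balance sheet:
  Assets:      Securities +$44B
  Liabilities: Bank reserves +$13B, Government deposits +$31B
Commercial banking system:
  Assets:      Reserves at CB +$13B, Securities −$16B
  Liabilities: Checkable deposits −$3B
Change in total bank assets = -$3 billion.

-$3 billion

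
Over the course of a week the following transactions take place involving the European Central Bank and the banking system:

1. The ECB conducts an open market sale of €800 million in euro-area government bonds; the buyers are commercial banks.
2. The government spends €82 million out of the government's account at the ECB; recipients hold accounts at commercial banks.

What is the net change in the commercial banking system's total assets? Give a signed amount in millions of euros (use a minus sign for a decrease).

+€82 million

ECB balance sheet:
  Assets:      Securities −€800M
  Liabilities: Bank reserves −€718M, Government deposits −€82M
Commercial banking system:
  Assets:      Reserves at CB −€718M, Securities +€800M
  Liabilities: Checkable deposits +€82M
Change in total bank assets = +€82 million.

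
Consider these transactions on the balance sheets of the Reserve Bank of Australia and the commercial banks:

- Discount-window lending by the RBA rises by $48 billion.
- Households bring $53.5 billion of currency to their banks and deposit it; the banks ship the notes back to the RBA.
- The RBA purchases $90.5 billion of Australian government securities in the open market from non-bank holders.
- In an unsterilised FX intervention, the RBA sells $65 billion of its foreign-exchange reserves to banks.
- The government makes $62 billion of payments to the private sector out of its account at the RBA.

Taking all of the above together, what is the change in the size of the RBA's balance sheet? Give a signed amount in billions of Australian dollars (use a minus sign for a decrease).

RBA balance sheet:
  Assets:      Securities +$90.5B, Loans to banks +$48B, Foreign assets −$65B
  Liabilities: Bank reserves +$189B, Currency in circulation −$53.5B, Government deposits −$62B
Change in total RBA assets = +$73.5 billion.

+$73.5 billion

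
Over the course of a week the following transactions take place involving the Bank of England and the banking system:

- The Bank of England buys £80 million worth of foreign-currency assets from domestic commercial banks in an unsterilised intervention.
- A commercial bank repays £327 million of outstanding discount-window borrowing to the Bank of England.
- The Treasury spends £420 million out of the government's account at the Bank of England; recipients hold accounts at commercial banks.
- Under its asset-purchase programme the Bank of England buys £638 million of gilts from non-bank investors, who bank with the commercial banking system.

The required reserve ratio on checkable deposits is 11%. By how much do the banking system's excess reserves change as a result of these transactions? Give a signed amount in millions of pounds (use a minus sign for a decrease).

FX purchase £80 million: reserves +£80M, deposits 0.
Discount-window repayment £327 million: reserves −£327M, deposits 0.
Government spending £420 million: reserves +£420M, deposits +£420M.
Asset purchase (from non-banks) £638 million: reserves +£638M, deposits +£638M.
Totals: Δreserves = +£811M, Δdeposits = +£1058M.
Δrequired reserves = 11% × +£1058M = +£116.38M.
Δexcess reserves = Δreserves − Δrequired = +£811M − (+£116.38M) = +£694.62 million.

+£694.62 million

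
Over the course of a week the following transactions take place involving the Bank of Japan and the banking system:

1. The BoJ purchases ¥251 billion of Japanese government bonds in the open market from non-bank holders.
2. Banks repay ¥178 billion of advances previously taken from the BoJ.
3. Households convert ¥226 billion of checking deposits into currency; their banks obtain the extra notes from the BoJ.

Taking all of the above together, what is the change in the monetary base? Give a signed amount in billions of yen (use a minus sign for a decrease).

+¥73 billion

BoJ balance sheet:
  Assets:      Securities +¥251B, Loans to banks −¥178B
  Liabilities: Bank reserves −¥153B, Currency in circulation +¥226B
Commercial banking system:
  Assets:      Reserves at CB −¥153B
  Liabilities: Checkable deposits +¥25B, Borrowings from CB −¥178B
Monetary base = currency + reserves: +¥226B + (−¥153B) = +¥73 billion.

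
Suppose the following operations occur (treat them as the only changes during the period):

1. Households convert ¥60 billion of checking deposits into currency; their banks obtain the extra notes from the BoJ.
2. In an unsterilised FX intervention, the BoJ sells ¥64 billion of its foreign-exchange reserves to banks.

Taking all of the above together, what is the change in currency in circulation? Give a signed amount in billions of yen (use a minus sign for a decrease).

BoJ balance sheet:
  Assets:      Foreign assets −¥64B
  Liabilities: Bank reserves −¥124B, Currency in circulation +¥60B
So the change in currency in circulation is +¥60 billion.

+¥60 billion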